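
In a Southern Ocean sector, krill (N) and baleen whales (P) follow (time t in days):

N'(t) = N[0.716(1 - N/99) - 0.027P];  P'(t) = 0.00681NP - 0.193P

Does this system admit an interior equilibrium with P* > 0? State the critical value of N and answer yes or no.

Threshold N = 28.3; K > 28.3, so yes, the predator persists.

The predator equation gives dP/dt > 0 only when N > 0.193/0.00681 = 28.3.
Without the predator, N → K = 99. Since 99 > 28.3, the predator can invade and persist.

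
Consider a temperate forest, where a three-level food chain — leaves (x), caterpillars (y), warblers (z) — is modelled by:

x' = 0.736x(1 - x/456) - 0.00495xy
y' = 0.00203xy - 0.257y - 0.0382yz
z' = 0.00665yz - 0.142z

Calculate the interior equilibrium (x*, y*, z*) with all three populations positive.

x* ≈ 391, y* ≈ 21.4, z* ≈ 14

From dz/dt = 0: 0.00665y* = 0.142, so y* = 21.4.
From dx/dt = 0: 0.736(1 - x*/456) = 0.00495·21.4, giving x* = 456·(1 - 0.144) = 391.
From dy/dt = 0: 0.00203·391 - 0.257 = 0.0382z*, so z* = 0.536/0.0382 = 14.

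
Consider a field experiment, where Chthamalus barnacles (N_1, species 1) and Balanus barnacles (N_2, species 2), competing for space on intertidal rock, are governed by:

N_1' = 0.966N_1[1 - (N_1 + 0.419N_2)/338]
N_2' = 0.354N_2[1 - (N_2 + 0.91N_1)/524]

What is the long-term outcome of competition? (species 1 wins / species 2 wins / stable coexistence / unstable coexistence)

Compare the nullcline intercepts: K1/α12 = 338/0.419 = 807 > K2 = 524; K2/α21 = 524/0.91 = 576 > K1 = 338.
Since both inequalities hold, each species can invade when rare, so the interior equilibrium is stable.

stable coexistence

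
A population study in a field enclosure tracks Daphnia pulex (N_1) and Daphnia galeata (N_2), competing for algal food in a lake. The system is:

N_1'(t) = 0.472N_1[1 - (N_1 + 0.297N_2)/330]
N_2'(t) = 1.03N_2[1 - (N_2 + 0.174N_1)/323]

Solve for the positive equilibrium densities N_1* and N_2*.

Setting both brackets to zero gives the nullclines N_1 + 0.297N_2 = 330 and 0.174N_1 + N_2 = 323.
Substituting N_2 = 323 - 0.174N_1 into the first: N_1(1 - 0.297·0.174) = 330 - 0.297·323.
So N_1* = 234/0.948 = 247, and then N_2* = 323 - 0.174·247 = 280.

N_1* ≈ 247, N_2* ≈ 280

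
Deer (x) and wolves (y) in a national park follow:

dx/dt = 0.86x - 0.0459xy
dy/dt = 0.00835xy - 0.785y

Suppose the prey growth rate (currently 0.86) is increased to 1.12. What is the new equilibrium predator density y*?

y* ≈ 24.4

At the interior fixed point, setting dx/dt = 0 with x > 0 fixes y* = (prey growth rate)/(xy coefficient) — independent of the other coefficients.
With the change, y* = 1.12/0.0459 = 24.4; it rises from 18.7.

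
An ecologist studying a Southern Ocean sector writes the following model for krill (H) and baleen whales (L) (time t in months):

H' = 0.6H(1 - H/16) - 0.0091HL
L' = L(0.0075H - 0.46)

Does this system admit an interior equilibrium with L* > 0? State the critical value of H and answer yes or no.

The predator equation gives dL/dt > 0 only when H > 0.46/0.0075 = 61.3.
Without the predator, H → K = 16. Since 16 < 61.3, the predator cannot invade.

Threshold H = 61.3; K < 61.3, so no, the predator goes extinct.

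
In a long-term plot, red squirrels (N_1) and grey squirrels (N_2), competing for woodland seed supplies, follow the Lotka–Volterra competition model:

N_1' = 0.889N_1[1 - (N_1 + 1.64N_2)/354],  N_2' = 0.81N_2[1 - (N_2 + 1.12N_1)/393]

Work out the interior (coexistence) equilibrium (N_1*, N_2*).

Setting both brackets to zero gives the nullclines N_1 + 1.64N_2 = 354 and 1.12N_1 + N_2 = 393.
Substituting N_2 = 393 - 1.12N_1 into the first: N_1(1 - 1.64·1.12) = 354 - 1.64·393.
So N_1* = -291/-0.837 = 347, and then N_2* = 393 - 1.12·347 = 4.16.

N_1* ≈ 347, N_2* ≈ 4.16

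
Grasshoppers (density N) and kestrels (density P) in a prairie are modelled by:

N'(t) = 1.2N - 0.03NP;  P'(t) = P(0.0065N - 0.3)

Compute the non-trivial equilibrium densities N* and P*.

Set dP/dt = 0 with P > 0: 0.0065N - 0.3 = 0, so N* = 0.3/0.0065 = 46.2.
Set dN/dt = 0 with N > 0: 1.2 - 0.03P = 0, so P* = 1.2/0.03 = 40.

N* ≈ 46.2, P* ≈ 40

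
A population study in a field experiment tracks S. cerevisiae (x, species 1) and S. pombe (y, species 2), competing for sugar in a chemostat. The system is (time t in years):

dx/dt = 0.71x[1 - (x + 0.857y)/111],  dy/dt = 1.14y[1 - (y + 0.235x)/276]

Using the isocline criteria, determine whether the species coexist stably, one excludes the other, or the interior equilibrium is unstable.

species 2 excludes species 1

Compare the nullcline intercepts: K1/α12 = 111/0.857 = 130 < K2 = 276; K2/α21 = 276/0.235 = 1170 > K1 = 111.
Since the inequalities point opposite ways, species 2 can invade but species 1 cannot.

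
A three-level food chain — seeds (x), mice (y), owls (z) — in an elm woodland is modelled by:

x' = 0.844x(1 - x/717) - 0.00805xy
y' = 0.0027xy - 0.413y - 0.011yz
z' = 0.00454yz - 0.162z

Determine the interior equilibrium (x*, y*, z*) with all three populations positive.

x* ≈ 473, y* ≈ 35.7, z* ≈ 78.5

From dz/dt = 0: 0.00454y* = 0.162, so y* = 35.7.
From dx/dt = 0: 0.844(1 - x*/717) = 0.00805·35.7, giving x* = 717·(1 - 0.34) = 473.
From dy/dt = 0: 0.0027·473 - 0.413 = 0.011z*, so z* = 0.864/0.011 = 78.5.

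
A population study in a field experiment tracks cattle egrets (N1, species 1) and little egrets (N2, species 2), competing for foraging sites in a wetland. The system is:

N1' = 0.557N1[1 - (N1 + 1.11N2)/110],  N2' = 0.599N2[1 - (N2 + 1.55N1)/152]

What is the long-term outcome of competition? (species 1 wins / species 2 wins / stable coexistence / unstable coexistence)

unstable coexistence (outcome depends on initial conditions)

Compare the nullcline intercepts: K1/α12 = 110/1.11 = 99.1 < K2 = 152; K2/α21 = 152/1.55 = 98.1 < K1 = 110.
Since both are reversed, neither can invade when rare; the interior point is a saddle.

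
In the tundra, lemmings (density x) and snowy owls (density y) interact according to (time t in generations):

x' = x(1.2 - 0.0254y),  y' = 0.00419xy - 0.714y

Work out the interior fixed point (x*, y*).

x* ≈ 170, y* ≈ 47.2

Set dy/dt = 0 with y > 0: 0.00419x - 0.714 = 0, so x* = 0.714/0.00419 = 170.
Set dx/dt = 0 with x > 0: 1.2 - 0.0254y = 0, so y* = 1.2/0.0254 = 47.2.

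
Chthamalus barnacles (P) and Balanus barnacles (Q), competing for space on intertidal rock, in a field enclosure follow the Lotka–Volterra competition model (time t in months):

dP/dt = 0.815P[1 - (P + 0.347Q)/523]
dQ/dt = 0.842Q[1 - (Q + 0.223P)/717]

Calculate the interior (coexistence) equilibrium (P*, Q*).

P* ≈ 297, Q* ≈ 651

Setting both brackets to zero gives the nullclines P + 0.347Q = 523 and 0.223P + Q = 717.
Substituting Q = 717 - 0.223P into the first: P(1 - 0.347·0.223) = 523 - 0.347·717.
So P* = 274/0.923 = 297, and then Q* = 717 - 0.223·297 = 651.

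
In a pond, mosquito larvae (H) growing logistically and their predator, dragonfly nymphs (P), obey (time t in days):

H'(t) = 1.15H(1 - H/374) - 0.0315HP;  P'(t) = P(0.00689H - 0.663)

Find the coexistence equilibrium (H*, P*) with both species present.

H* ≈ 96.2, P* ≈ 27.1

From dP/dt = 0 with P > 0: 0.00689H* = 0.663, so H* = 96.2.
Substitute into dH/dt = 0: 1.15(1 - 96.2/374) = 0.0315P*.
The bracket is 0.743, giving P* = 0.854/0.0315 = 27.1.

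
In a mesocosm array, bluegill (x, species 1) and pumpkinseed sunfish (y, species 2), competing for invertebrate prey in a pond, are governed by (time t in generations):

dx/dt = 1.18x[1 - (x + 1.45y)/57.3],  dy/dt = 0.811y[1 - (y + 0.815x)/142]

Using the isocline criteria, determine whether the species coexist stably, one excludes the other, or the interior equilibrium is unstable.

species 2 excludes species 1

Compare the nullcline intercepts: K1/α12 = 57.3/1.45 = 39.5 < K2 = 142; K2/α21 = 142/0.815 = 174 > K1 = 57.3.
Since the inequalities point opposite ways, species 2 can invade but species 1 cannot.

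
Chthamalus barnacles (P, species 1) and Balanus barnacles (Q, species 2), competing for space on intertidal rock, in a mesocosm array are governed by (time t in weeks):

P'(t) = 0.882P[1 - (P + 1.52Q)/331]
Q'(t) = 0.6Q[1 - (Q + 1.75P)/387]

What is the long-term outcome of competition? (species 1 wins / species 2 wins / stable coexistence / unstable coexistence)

Compare the nullcline intercepts: K1/α12 = 331/1.52 = 218 < K2 = 387; K2/α21 = 387/1.75 = 221 < K1 = 331.
Since both are reversed, neither can invade when rare; the interior point is a saddle.

unstable coexistence (outcome depends on initial conditions)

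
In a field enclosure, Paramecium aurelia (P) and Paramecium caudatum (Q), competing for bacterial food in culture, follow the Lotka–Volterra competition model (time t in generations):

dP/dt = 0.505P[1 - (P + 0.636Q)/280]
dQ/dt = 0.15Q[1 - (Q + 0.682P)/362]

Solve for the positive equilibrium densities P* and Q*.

Setting both brackets to zero gives the nullclines P + 0.636Q = 280 and 0.682P + Q = 362.
Substituting Q = 362 - 0.682P into the first: P(1 - 0.636·0.682) = 280 - 0.636·362.
So P* = 49.8/0.566 = 87.9, and then Q* = 362 - 0.682·87.9 = 302.

P* ≈ 87.9, Q* ≈ 302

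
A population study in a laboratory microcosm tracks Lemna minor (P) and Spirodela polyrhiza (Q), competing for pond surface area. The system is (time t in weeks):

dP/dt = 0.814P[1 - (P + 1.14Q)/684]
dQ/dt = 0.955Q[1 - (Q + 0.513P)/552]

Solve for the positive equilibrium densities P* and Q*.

Setting both brackets to zero gives the nullclines P + 1.14Q = 684 and 0.513P + Q = 552.
Substituting Q = 552 - 0.513P into the first: P(1 - 1.14·0.513) = 684 - 1.14·552.
So P* = 54.7/0.415 = 132, and then Q* = 552 - 0.513·132 = 484.

P* ≈ 132, Q* ≈ 484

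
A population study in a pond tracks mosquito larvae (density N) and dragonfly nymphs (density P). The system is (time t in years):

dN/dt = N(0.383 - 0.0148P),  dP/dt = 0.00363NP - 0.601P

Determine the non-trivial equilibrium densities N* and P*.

Set dP/dt = 0 with P > 0: 0.00363N - 0.601 = 0, so N* = 0.601/0.00363 = 166.
Set dN/dt = 0 with N > 0: 0.383 - 0.0148P = 0, so P* = 0.383/0.0148 = 25.9.

N* ≈ 166, P* ≈ 25.9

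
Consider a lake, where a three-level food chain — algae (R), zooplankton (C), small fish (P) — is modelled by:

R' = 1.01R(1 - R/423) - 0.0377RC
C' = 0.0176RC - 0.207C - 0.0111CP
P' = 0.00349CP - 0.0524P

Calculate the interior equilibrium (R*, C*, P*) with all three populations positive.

R* ≈ 186, C* ≈ 15, P* ≈ 276

From dP/dt = 0: 0.00349C* = 0.0524, so C* = 15.
From dR/dt = 0: 1.01(1 - R*/423) = 0.0377·15, giving R* = 423·(1 - 0.56) = 186.
From dC/dt = 0: 0.0176·186 - 0.207 = 0.0111P*, so P* = 3.07/0.0111 = 276.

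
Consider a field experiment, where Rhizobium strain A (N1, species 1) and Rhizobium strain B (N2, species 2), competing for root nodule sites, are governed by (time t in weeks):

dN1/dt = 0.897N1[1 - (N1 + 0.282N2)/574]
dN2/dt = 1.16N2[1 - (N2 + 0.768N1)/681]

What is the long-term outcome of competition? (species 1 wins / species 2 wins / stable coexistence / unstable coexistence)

Compare the nullcline intercepts: K1/α12 = 574/0.282 = 2040 > K2 = 681; K2/α21 = 681/0.768 = 887 > K1 = 574.
Since both inequalities hold, each species can invade when rare, so the interior equilibrium is stable.

stable coexistence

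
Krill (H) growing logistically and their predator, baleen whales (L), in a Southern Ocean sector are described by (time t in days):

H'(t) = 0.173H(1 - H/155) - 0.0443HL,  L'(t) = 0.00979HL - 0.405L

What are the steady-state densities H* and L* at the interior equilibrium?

H* ≈ 41.4, L* ≈ 2.86

From dL/dt = 0 with L > 0: 0.00979H* = 0.405, so H* = 41.4.
Substitute into dH/dt = 0: 0.173(1 - 41.4/155) = 0.0443L*.
The bracket is 0.733, giving L* = 0.127/0.0443 = 2.86.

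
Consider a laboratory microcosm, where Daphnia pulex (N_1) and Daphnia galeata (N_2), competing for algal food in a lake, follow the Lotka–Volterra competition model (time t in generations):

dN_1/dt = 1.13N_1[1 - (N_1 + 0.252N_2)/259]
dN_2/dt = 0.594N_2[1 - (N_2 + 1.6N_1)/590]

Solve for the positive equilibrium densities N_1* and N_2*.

N_1* ≈ 185, N_2* ≈ 294

Setting both brackets to zero gives the nullclines N_1 + 0.252N_2 = 259 and 1.6N_1 + N_2 = 590.
Substituting N_2 = 590 - 1.6N_1 into the first: N_1(1 - 0.252·1.6) = 259 - 0.252·590.
So N_1* = 110/0.597 = 185, and then N_2* = 590 - 1.6·185 = 294.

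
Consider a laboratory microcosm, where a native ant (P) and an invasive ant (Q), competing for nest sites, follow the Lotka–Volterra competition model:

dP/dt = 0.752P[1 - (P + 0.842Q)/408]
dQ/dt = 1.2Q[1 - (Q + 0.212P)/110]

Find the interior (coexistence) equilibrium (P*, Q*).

Setting both brackets to zero gives the nullclines P + 0.842Q = 408 and 0.212P + Q = 110.
Substituting Q = 110 - 0.212P into the first: P(1 - 0.842·0.212) = 408 - 0.842·110.
So P* = 315/0.821 = 384, and then Q* = 110 - 0.212·384 = 28.6.

P* ≈ 384, Q* ≈ 28.6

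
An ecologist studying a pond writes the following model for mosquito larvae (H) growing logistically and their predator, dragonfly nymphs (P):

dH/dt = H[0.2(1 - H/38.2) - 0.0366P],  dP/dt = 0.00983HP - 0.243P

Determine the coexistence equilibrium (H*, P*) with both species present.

From dP/dt = 0 with P > 0: 0.00983H* = 0.243, so H* = 24.7.
Substitute into dH/dt = 0: 0.2(1 - 24.7/38.2) = 0.0366P*.
The bracket is 0.353, giving P* = 0.0706/0.0366 = 1.93.

H* ≈ 24.7, P* ≈ 1.93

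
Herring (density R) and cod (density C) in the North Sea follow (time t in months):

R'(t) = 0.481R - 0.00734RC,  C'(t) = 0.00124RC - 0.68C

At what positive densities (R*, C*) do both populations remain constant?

R* ≈ 548, C* ≈ 65.5

Set dC/dt = 0 with C > 0: 0.00124R - 0.68 = 0, so R* = 0.68/0.00124 = 548.
Set dR/dt = 0 with R > 0: 0.481 - 0.00734C = 0, so C* = 0.481/0.00734 = 65.5.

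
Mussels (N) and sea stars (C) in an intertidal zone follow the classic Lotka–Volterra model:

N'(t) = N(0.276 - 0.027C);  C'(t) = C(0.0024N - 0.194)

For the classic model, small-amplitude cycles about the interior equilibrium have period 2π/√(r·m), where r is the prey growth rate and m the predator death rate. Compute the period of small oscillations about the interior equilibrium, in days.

T ≈ 27.2 days

Here r = 0.276 and m = 0.194, so r·m = 0.0535.
ω = √0.0535 = 0.231 per day, hence T = 2π/ω ≈ 27.2 days.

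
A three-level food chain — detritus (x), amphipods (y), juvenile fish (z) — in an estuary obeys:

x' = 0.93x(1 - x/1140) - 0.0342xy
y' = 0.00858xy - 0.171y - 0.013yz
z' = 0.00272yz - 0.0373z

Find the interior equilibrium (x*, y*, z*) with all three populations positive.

From dz/dt = 0: 0.00272y* = 0.0373, so y* = 13.7.
From dx/dt = 0: 0.93(1 - x*/1140) = 0.0342·13.7, giving x* = 1140·(1 - 0.504) = 565.
From dy/dt = 0: 0.00858·565 - 0.171 = 0.013z*, so z* = 4.68/0.013 = 360.

x* ≈ 565, y* ≈ 13.7, z* ≈ 360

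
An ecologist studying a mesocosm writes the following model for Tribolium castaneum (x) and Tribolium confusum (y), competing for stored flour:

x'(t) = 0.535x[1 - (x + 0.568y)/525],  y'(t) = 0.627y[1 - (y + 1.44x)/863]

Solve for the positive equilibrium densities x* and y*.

Setting both brackets to zero gives the nullclines x + 0.568y = 525 and 1.44x + y = 863.
Substituting y = 863 - 1.44x into the first: x(1 - 0.568·1.44) = 525 - 0.568·863.
So x* = 34.8/0.182 = 191, and then y* = 863 - 1.44·191 = 588.

x* ≈ 191, y* ≈ 588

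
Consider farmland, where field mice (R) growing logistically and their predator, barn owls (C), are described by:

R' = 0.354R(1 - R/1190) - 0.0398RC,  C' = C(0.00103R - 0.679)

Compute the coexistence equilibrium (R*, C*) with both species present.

From dC/dt = 0 with C > 0: 0.00103R* = 0.679, so R* = 659.
Substitute into dR/dt = 0: 0.354(1 - 659/1190) = 0.0398C*.
The bracket is 0.446, giving C* = 0.158/0.0398 = 3.97.

R* ≈ 659, C* ≈ 3.97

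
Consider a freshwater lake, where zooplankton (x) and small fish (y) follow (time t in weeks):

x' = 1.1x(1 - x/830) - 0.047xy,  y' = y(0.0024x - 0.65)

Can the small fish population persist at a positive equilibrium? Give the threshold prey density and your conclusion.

Threshold x = 271; K > 271, so yes, the predator persists.

The predator equation gives dy/dt > 0 only when x > 0.65/0.0024 = 271.
Without the predator, x → K = 830. Since 830 > 271, the predator can invade and persist.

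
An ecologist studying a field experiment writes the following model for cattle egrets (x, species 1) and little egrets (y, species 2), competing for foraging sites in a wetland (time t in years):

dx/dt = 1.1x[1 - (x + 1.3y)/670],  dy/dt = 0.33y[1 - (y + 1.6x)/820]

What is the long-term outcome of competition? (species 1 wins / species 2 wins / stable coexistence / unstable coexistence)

Compare the nullcline intercepts: K1/α12 = 670/1.3 = 515 < K2 = 820; K2/α21 = 820/1.6 = 512 < K1 = 670.
Since both are reversed, neither can invade when rare; the interior point is a saddle.

unstable coexistence (outcome depends on initial conditions)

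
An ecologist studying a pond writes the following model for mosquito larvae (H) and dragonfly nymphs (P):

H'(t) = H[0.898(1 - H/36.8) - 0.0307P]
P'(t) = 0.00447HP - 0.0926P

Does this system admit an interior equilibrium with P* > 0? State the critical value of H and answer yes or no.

Threshold H = 20.7; K > 20.7, so yes, the predator persists.

The predator equation gives dP/dt > 0 only when H > 0.0926/0.00447 = 20.7.
Without the predator, H → K = 36.8. Since 36.8 > 20.7, the predator can invade and persist.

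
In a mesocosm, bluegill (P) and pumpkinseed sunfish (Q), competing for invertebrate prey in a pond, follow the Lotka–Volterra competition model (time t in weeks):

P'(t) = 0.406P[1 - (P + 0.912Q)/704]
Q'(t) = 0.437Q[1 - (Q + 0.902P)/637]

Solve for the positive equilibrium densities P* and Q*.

P* ≈ 694, Q* ≈ 11.2

Setting both brackets to zero gives the nullclines P + 0.912Q = 704 and 0.902P + Q = 637.
Substituting Q = 637 - 0.902P into the first: P(1 - 0.912·0.902) = 704 - 0.912·637.
So P* = 123/0.177 = 694, and then Q* = 637 - 0.902·694 = 11.2.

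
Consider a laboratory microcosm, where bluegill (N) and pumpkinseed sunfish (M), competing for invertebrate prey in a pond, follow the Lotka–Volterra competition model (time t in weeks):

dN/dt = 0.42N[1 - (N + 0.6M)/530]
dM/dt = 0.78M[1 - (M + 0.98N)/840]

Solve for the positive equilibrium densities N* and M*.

Setting both brackets to zero gives the nullclines N + 0.6M = 530 and 0.98N + M = 840.
Substituting M = 840 - 0.98N into the first: N(1 - 0.6·0.98) = 530 - 0.6·840.
So N* = 26/0.412 = 63.1, and then M* = 840 - 0.98·63.1 = 778.

N* ≈ 63.1, M* ≈ 778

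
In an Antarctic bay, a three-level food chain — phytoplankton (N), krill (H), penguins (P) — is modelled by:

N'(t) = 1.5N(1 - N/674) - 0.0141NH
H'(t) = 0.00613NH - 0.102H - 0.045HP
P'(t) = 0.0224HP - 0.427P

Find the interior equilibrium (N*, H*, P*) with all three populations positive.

N* ≈ 553, H* ≈ 19.1, P* ≈ 73.1

From dP/dt = 0: 0.0224H* = 0.427, so H* = 19.1.
From dN/dt = 0: 1.5(1 - N*/674) = 0.0141·19.1, giving N* = 674·(1 - 0.179) = 553.
From dH/dt = 0: 0.00613·553 - 0.102 = 0.045P*, so P* = 3.29/0.045 = 73.1.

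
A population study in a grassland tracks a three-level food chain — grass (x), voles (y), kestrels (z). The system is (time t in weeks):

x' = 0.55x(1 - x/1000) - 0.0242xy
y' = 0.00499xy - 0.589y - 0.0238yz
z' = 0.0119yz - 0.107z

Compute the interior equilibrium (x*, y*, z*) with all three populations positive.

From dz/dt = 0: 0.0119y* = 0.107, so y* = 8.99.
From dx/dt = 0: 0.55(1 - x*/1000) = 0.0242·8.99, giving x* = 1000·(1 - 0.396) = 604.
From dy/dt = 0: 0.00499·604 - 0.589 = 0.0238z*, so z* = 2.43/0.0238 = 102.

x* ≈ 604, y* ≈ 8.99, z* ≈ 102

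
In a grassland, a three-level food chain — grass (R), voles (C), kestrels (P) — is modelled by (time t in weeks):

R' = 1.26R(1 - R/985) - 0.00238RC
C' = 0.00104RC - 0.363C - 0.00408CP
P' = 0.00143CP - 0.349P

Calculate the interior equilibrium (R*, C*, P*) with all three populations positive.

R* ≈ 531, C* ≈ 244, P* ≈ 46.4

From dP/dt = 0: 0.00143C* = 0.349, so C* = 244.
From dR/dt = 0: 1.26(1 - R*/985) = 0.00238·244, giving R* = 985·(1 - 0.461) = 531.
From dC/dt = 0: 0.00104·531 - 0.363 = 0.00408P*, so P* = 0.189/0.00408 = 46.4.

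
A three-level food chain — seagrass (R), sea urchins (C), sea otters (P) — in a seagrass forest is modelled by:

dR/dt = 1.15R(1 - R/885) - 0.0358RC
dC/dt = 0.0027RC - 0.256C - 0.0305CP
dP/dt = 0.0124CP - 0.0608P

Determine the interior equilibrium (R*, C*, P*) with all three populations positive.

R* ≈ 750, C* ≈ 4.9, P* ≈ 58

From dP/dt = 0: 0.0124C* = 0.0608, so C* = 4.9.
From dR/dt = 0: 1.15(1 - R*/885) = 0.0358·4.9, giving R* = 885·(1 - 0.153) = 750.
From dC/dt = 0: 0.0027·750 - 0.256 = 0.0305P*, so P* = 1.77/0.0305 = 58.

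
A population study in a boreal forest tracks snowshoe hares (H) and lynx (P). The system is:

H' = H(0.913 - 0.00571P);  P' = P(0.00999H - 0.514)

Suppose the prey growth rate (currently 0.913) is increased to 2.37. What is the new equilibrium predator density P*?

P* ≈ 415

At the interior fixed point, setting dH/dt = 0 with H > 0 fixes P* = (prey growth rate)/(HP coefficient) — independent of the other coefficients.
With the change, P* = 2.37/0.00571 = 415; it rises from 160.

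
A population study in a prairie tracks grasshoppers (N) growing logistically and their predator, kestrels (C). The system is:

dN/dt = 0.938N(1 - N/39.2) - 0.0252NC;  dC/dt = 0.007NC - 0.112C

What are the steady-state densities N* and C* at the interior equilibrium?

From dC/dt = 0 with C > 0: 0.007N* = 0.112, so N* = 16.
Substitute into dN/dt = 0: 0.938(1 - 16/39.2) = 0.0252C*.
The bracket is 0.592, giving C* = 0.555/0.0252 = 22.

N* ≈ 16, C* ≈ 22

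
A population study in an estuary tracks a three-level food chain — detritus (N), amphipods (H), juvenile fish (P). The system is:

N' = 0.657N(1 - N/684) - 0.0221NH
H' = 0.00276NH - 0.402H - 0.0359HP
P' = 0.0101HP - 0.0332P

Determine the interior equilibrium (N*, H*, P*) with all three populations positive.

From dP/dt = 0: 0.0101H* = 0.0332, so H* = 3.29.
From dN/dt = 0: 0.657(1 - N*/684) = 0.0221·3.29, giving N* = 684·(1 - 0.111) = 608.
From dH/dt = 0: 0.00276·608 - 0.402 = 0.0359P*, so P* = 1.28/0.0359 = 35.6.

N* ≈ 608, H* ≈ 3.29, P* ≈ 35.6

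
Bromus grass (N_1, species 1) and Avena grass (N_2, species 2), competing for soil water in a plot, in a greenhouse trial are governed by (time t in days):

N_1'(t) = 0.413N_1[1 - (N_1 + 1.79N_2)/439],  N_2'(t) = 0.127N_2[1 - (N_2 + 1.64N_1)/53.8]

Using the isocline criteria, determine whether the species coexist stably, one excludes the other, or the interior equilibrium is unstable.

species 1 excludes species 2

Compare the nullcline intercepts: K1/α12 = 439/1.79 = 245 > K2 = 53.8; K2/α21 = 53.8/1.64 = 32.8 < K1 = 439.
Since the inequalities point opposite ways, species 1 can invade but species 2 cannot.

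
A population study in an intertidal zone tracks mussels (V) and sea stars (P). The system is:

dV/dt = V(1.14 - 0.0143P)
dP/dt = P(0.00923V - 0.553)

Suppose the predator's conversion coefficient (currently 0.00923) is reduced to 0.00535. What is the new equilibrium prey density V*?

At the interior fixed point, setting dP/dt = 0 with P > 0 fixes V* = (predator death rate)/(VP coefficient) — independent of the other coefficients.
With the change, V* = 0.553/0.00535 = 103; it rises from 59.9.

V* ≈ 103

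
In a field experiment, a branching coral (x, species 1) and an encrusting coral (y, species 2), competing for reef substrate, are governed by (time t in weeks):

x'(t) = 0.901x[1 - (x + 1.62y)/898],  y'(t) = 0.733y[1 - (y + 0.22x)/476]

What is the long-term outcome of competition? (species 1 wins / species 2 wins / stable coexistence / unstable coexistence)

stable coexistence

Compare the nullcline intercepts: K1/α12 = 898/1.62 = 554 > K2 = 476; K2/α21 = 476/0.22 = 2160 > K1 = 898.
Since both inequalities hold, each species can invade when rare, so the interior equilibrium is stable.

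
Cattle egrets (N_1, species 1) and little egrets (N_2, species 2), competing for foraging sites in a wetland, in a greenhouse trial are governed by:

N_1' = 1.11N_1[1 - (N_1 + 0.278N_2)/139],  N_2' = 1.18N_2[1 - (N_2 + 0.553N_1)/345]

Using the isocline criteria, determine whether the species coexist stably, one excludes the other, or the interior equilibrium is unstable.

stable coexistence

Compare the nullcline intercepts: K1/α12 = 139/0.278 = 500 > K2 = 345; K2/α21 = 345/0.553 = 624 > K1 = 139.
Since both inequalities hold, each species can invade when rare, so the interior equilibrium is stable.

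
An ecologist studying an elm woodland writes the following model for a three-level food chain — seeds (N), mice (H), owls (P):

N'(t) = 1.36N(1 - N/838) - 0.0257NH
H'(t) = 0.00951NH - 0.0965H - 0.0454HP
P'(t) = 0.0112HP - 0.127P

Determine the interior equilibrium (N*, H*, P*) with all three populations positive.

From dP/dt = 0: 0.0112H* = 0.127, so H* = 11.3.
From dN/dt = 0: 1.36(1 - N*/838) = 0.0257·11.3, giving N* = 838·(1 - 0.214) = 658.
From dH/dt = 0: 0.00951·658 - 0.0965 = 0.0454P*, so P* = 6.17/0.0454 = 136.

N* ≈ 658, H* ≈ 11.3, P* ≈ 136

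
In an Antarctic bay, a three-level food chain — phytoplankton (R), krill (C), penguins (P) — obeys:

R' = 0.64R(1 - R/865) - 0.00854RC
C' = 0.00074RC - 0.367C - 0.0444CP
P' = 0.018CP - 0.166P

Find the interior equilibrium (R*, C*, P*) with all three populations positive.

From dP/dt = 0: 0.018C* = 0.166, so C* = 9.22.
From dR/dt = 0: 0.64(1 - R*/865) = 0.00854·9.22, giving R* = 865·(1 - 0.123) = 759.
From dC/dt = 0: 0.00074·759 - 0.367 = 0.0444P*, so P* = 0.194/0.0444 = 4.38.

R* ≈ 759, C* ≈ 9.22, P* ≈ 4.38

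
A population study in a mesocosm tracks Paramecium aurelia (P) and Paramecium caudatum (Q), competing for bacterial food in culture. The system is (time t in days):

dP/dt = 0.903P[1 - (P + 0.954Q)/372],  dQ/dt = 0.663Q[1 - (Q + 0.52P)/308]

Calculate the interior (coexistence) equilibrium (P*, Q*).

P* ≈ 155, Q* ≈ 227

Setting both brackets to zero gives the nullclines P + 0.954Q = 372 and 0.52P + Q = 308.
Substituting Q = 308 - 0.52P into the first: P(1 - 0.954·0.52) = 372 - 0.954·308.
So P* = 78.2/0.504 = 155, and then Q* = 308 - 0.52·155 = 227.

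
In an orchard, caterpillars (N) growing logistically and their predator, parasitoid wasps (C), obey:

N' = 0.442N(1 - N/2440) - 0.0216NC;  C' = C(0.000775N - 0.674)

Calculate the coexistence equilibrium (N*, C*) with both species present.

N* ≈ 870, C* ≈ 13.2

From dC/dt = 0 with C > 0: 0.000775N* = 0.674, so N* = 870.
Substitute into dN/dt = 0: 0.442(1 - 870/2440) = 0.0216C*.
The bracket is 0.644, giving C* = 0.284/0.0216 = 13.2.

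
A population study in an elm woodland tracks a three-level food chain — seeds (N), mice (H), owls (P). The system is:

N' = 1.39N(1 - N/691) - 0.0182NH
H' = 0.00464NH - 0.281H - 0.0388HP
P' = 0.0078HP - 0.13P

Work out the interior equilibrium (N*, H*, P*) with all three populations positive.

From dP/dt = 0: 0.0078H* = 0.13, so H* = 16.7.
From dN/dt = 0: 1.39(1 - N*/691) = 0.0182·16.7, giving N* = 691·(1 - 0.218) = 540.
From dH/dt = 0: 0.00464·540 - 0.281 = 0.0388P*, so P* = 2.23/0.0388 = 57.4.

N* ≈ 540, H* ≈ 16.7, P* ≈ 57.4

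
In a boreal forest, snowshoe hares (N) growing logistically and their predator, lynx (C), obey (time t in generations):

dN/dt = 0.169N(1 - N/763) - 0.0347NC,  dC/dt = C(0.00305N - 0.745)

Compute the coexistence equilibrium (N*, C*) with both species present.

From dC/dt = 0 with C > 0: 0.00305N* = 0.745, so N* = 244.
Substitute into dN/dt = 0: 0.169(1 - 244/763) = 0.0347C*.
The bracket is 0.68, giving C* = 0.115/0.0347 = 3.31.

N* ≈ 244, C* ≈ 3.31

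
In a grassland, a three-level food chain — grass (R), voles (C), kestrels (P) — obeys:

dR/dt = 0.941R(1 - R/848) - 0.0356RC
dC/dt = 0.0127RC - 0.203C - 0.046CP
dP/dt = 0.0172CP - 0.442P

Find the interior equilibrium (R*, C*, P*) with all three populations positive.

From dP/dt = 0: 0.0172C* = 0.442, so C* = 25.7.
From dR/dt = 0: 0.941(1 - R*/848) = 0.0356·25.7, giving R* = 848·(1 - 0.972) = 23.6.
From dC/dt = 0: 0.0127·23.6 - 0.203 = 0.046P*, so P* = 0.0964/0.046 = 2.1.

R* ≈ 23.6, C* ≈ 25.7, P* ≈ 2.1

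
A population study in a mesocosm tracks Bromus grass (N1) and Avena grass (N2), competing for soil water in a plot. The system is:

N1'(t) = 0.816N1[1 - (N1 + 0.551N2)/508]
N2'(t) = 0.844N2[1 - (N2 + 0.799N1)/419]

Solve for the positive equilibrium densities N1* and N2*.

N1* ≈ 495, N2* ≈ 23.4

Setting both brackets to zero gives the nullclines N1 + 0.551N2 = 508 and 0.799N1 + N2 = 419.
Substituting N2 = 419 - 0.799N1 into the first: N1(1 - 0.551·0.799) = 508 - 0.551·419.
So N1* = 277/0.56 = 495, and then N2* = 419 - 0.799·495 = 23.4.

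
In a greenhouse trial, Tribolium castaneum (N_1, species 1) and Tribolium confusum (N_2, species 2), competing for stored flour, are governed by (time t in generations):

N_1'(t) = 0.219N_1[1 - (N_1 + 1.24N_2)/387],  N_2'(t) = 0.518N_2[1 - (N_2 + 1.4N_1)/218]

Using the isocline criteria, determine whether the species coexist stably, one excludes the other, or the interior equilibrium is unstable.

Compare the nullcline intercepts: K1/α12 = 387/1.24 = 312 > K2 = 218; K2/α21 = 218/1.4 = 156 < K1 = 387.
Since the inequalities point opposite ways, species 1 can invade but species 2 cannot.

species 1 excludes species 2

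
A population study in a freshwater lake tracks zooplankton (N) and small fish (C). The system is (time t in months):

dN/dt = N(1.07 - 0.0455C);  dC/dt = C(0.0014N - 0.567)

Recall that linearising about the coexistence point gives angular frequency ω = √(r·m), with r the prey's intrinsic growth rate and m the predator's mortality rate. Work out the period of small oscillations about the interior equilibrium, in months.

T ≈ 8.07 months

Here r = 1.07 and m = 0.567, so r·m = 0.607.
ω = √0.607 = 0.779 per month, hence T = 2π/ω ≈ 8.07 months.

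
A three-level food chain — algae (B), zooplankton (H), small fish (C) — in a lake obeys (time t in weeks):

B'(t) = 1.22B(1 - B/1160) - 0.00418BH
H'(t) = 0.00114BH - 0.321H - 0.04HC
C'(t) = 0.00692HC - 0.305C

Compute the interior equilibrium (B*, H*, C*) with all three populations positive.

From dC/dt = 0: 0.00692H* = 0.305, so H* = 44.1.
From dB/dt = 0: 1.22(1 - B*/1160) = 0.00418·44.1, giving B* = 1160·(1 - 0.151) = 985.
From dH/dt = 0: 0.00114·985 - 0.321 = 0.04C*, so C* = 0.802/0.04 = 20.

B* ≈ 985, H* ≈ 44.1, C* ≈ 20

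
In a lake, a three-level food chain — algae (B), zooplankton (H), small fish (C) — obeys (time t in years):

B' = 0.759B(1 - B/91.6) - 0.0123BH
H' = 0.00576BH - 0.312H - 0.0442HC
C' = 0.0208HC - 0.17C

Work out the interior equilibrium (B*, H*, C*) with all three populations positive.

From dC/dt = 0: 0.0208H* = 0.17, so H* = 8.17.
From dB/dt = 0: 0.759(1 - B*/91.6) = 0.0123·8.17, giving B* = 91.6·(1 - 0.132) = 79.5.
From dH/dt = 0: 0.00576·79.5 - 0.312 = 0.0442C*, so C* = 0.146/0.0442 = 3.3.

B* ≈ 79.5, H* ≈ 8.17, C* ≈ 3.3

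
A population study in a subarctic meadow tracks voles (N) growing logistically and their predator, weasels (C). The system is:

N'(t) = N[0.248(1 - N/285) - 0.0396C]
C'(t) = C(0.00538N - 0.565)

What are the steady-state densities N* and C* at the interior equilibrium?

N* ≈ 105, C* ≈ 3.95

From dC/dt = 0 with C > 0: 0.00538N* = 0.565, so N* = 105.
Substitute into dN/dt = 0: 0.248(1 - 105/285) = 0.0396C*.
The bracket is 0.632, giving C* = 0.157/0.0396 = 3.95.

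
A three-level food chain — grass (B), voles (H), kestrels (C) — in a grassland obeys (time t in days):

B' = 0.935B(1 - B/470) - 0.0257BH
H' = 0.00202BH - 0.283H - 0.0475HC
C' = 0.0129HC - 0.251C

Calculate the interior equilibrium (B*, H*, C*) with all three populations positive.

From dC/dt = 0: 0.0129H* = 0.251, so H* = 19.5.
From dB/dt = 0: 0.935(1 - B*/470) = 0.0257·19.5, giving B* = 470·(1 - 0.535) = 219.
From dH/dt = 0: 0.00202·219 - 0.283 = 0.0475C*, so C* = 0.159/0.0475 = 3.34.

B* ≈ 219, H* ≈ 19.5, C* ≈ 3.34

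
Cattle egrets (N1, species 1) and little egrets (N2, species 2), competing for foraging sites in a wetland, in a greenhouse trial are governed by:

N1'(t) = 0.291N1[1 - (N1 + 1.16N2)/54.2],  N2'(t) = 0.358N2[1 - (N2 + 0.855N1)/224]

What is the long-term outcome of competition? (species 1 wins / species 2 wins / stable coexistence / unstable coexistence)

species 2 excludes species 1

Compare the nullcline intercepts: K1/α12 = 54.2/1.16 = 46.7 < K2 = 224; K2/α21 = 224/0.855 = 262 > K1 = 54.2.
Since the inequalities point opposite ways, species 2 can invade but species 1 cannot.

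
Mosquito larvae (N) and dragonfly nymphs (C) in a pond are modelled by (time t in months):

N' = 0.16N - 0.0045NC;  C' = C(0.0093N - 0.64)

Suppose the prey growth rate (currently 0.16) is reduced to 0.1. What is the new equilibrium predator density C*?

At the interior fixed point, setting dN/dt = 0 with N > 0 fixes C* = (prey growth rate)/(NC coefficient) — independent of the other coefficients.
With the change, C* = 0.1/0.0045 = 22.2; it falls from 35.6.

C* ≈ 22.2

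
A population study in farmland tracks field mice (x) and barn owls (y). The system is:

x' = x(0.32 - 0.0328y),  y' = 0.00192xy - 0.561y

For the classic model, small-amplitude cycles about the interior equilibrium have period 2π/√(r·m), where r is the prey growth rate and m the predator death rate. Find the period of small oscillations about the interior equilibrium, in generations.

T ≈ 14.8 generations

Here r = 0.32 and m = 0.561, so r·m = 0.18.
ω = √0.18 = 0.424 per generation, hence T = 2π/ω ≈ 14.8 generations.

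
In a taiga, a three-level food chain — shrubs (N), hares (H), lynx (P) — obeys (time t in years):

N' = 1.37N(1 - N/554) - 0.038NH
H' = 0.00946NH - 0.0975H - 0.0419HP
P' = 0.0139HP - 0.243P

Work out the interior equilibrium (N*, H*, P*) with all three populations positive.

N* ≈ 285, H* ≈ 17.5, P* ≈ 62.1

From dP/dt = 0: 0.0139H* = 0.243, so H* = 17.5.
From dN/dt = 0: 1.37(1 - N*/554) = 0.038·17.5, giving N* = 554·(1 - 0.485) = 285.
From dH/dt = 0: 0.00946·285 - 0.0975 = 0.0419P*, so P* = 2.6/0.0419 = 62.1.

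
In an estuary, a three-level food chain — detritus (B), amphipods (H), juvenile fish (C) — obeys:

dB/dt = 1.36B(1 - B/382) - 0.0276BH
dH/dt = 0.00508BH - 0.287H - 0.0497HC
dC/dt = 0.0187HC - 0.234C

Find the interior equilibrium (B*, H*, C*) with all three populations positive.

B* ≈ 285, H* ≈ 12.5, C* ≈ 23.4

From dC/dt = 0: 0.0187H* = 0.234, so H* = 12.5.
From dB/dt = 0: 1.36(1 - B*/382) = 0.0276·12.5, giving B* = 382·(1 - 0.254) = 285.
From dH/dt = 0: 0.00508·285 - 0.287 = 0.0497C*, so C* = 1.16/0.0497 = 23.4.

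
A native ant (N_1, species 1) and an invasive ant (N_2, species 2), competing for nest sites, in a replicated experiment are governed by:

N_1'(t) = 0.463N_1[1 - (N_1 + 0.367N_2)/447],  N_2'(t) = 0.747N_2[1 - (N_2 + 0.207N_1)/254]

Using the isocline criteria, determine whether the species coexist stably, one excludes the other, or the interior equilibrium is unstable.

Compare the nullcline intercepts: K1/α12 = 447/0.367 = 1220 > K2 = 254; K2/α21 = 254/0.207 = 1230 > K1 = 447.
Since both inequalities hold, each species can invade when rare, so the interior equilibrium is stable.

stable coexistence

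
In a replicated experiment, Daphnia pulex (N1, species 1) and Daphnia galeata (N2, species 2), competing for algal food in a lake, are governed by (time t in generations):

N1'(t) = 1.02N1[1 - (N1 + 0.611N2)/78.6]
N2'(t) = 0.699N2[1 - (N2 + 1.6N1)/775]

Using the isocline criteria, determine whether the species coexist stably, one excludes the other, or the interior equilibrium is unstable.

species 2 excludes species 1

Compare the nullcline intercepts: K1/α12 = 78.6/0.611 = 129 < K2 = 775; K2/α21 = 775/1.6 = 484 > K1 = 78.6.
Since the inequalities point opposite ways, species 2 can invade but species 1 cannot.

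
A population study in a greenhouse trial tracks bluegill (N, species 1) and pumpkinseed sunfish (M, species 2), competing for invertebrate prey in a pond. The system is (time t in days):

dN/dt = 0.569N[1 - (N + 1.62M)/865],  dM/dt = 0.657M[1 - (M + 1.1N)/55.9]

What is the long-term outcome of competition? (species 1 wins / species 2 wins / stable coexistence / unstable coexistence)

Compare the nullcline intercepts: K1/α12 = 865/1.62 = 534 > K2 = 55.9; K2/α21 = 55.9/1.1 = 50.8 < K1 = 865.
Since the inequalities point opposite ways, species 1 can invade but species 2 cannot.

species 1 excludes species 2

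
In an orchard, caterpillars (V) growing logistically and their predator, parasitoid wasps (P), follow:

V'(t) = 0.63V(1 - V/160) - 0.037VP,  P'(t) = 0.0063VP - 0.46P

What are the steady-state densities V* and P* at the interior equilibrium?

V* ≈ 73, P* ≈ 9.26

From dP/dt = 0 with P > 0: 0.0063V* = 0.46, so V* = 73.
Substitute into dV/dt = 0: 0.63(1 - 73/160) = 0.037P*.
The bracket is 0.544, giving P* = 0.343/0.037 = 9.26.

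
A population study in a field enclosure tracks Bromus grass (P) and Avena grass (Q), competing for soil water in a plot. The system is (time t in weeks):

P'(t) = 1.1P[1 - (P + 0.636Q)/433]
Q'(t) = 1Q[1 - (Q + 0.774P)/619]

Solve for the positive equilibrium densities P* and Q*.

P* ≈ 77.4, Q* ≈ 559

Setting both brackets to zero gives the nullclines P + 0.636Q = 433 and 0.774P + Q = 619.
Substituting Q = 619 - 0.774P into the first: P(1 - 0.636·0.774) = 433 - 0.636·619.
So P* = 39.3/0.508 = 77.4, and then Q* = 619 - 0.774·77.4 = 559.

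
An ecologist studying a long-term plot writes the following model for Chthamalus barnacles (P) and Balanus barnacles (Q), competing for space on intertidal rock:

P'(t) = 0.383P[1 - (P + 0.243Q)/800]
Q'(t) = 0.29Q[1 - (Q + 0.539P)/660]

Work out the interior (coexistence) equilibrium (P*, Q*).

P* ≈ 736, Q* ≈ 263

Setting both brackets to zero gives the nullclines P + 0.243Q = 800 and 0.539P + Q = 660.
Substituting Q = 660 - 0.539P into the first: P(1 - 0.243·0.539) = 800 - 0.243·660.
So P* = 640/0.869 = 736, and then Q* = 660 - 0.539·736 = 263.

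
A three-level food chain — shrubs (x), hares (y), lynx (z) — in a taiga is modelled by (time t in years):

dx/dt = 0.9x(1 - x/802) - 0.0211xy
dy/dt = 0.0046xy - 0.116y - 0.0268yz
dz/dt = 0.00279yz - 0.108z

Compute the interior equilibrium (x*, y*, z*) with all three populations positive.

x* ≈ 74.2, y* ≈ 38.7, z* ≈ 8.4

From dz/dt = 0: 0.00279y* = 0.108, so y* = 38.7.
From dx/dt = 0: 0.9(1 - x*/802) = 0.0211·38.7, giving x* = 802·(1 - 0.908) = 74.2.
From dy/dt = 0: 0.0046·74.2 - 0.116 = 0.0268z*, so z* = 0.225/0.0268 = 8.4.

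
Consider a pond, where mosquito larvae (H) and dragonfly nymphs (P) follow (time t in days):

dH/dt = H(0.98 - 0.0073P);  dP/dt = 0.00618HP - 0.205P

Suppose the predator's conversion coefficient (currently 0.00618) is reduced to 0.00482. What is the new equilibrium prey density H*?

At the interior fixed point, setting dP/dt = 0 with P > 0 fixes H* = (predator death rate)/(HP coefficient) — independent of the other coefficients.
With the change, H* = 0.205/0.00482 = 42.5; it rises from 33.2.

H* ≈ 42.5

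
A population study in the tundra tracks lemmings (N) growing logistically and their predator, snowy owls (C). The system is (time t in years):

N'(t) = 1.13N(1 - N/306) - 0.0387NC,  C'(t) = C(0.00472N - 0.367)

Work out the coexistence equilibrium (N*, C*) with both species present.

N* ≈ 77.8, C* ≈ 21.8

From dC/dt = 0 with C > 0: 0.00472N* = 0.367, so N* = 77.8.
Substitute into dN/dt = 0: 1.13(1 - 77.8/306) = 0.0387C*.
The bracket is 0.746, giving C* = 0.843/0.0387 = 21.8.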